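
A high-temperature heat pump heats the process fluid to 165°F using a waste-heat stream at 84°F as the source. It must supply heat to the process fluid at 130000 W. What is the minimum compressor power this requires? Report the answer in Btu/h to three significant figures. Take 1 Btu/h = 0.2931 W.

In absolute terms T_C = 302.04 K and T_H = 347.04 K, so ΔT = 45.00 K.
COP_Carnot = T_H/ΔT = 347.04/45.00 = 7.712.
Ẇ_min = Q̇/COP_Carnot = 130000/7.712 = 16860 W = 57510 Btu/h.

57500 Btu/h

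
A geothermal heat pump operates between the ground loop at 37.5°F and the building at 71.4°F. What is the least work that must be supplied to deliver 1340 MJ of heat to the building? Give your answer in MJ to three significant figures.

In absolute terms T_C = 276.21 K and T_H = 295.04 K, so ΔT = 18.83 K.
The reversible limit is COP_HP = T_H/ΔT = 15.67, so W_min = Q_H/COP = Q_H·ΔT/T_H.
W_min = 1340 × 18.83/295.04 = 85.54 MJ.

85.5 MJ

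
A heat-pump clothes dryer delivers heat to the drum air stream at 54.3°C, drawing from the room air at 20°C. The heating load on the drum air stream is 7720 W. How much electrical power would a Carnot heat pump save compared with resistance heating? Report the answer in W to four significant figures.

6911 W

In absolute terms T_C = 293.15 K and T_H = 327.45 K, so ΔT = 34.30 K.
COP_Carnot = T_H/ΔT = 327.45/34.30 = 9.547.
Resistance heating needs Ẇ_res = Q̇_H = 7720 W; the reversible heat pump needs only Ẇ_hp = Q̇_H/COP = 808.7 W.
Saving = 7720 − 808.7 = 6911 W.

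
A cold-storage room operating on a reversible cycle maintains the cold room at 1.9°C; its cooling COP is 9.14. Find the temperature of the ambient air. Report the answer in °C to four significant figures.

COP_R = T_C/(T_H − T_C) gives T_H − T_C = T_C/COP.
With T_C = 275.05 K, T_H = 275.05 × (1 + 1/9.14) = 305.14 K.
Converting, 305.14 K = 31.99°C.

31.99 °C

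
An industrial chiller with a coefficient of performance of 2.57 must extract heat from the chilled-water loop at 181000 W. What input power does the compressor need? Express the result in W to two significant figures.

Ẇ = Q̇_C/COP = 181000/2.57 = 70430 W.

70000 W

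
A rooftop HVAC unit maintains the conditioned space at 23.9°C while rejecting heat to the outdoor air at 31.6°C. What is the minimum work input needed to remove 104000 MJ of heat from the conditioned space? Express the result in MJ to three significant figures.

In absolute terms T_C = 297.05 K and T_H = 304.75 K, so ΔT = 7.700 K.
The reversible limit is COP_R = T_C/ΔT = 38.58, so W_min = Q_C/COP = Q_C·ΔT/T_C.
W_min = 104000 × 7.700/297.05 = 2696 MJ.

2700 MJ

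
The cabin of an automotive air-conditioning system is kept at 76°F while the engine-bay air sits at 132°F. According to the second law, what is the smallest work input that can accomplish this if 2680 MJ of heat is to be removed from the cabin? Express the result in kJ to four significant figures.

In absolute terms T_C = 297.59 K and T_H = 328.71 K, so ΔT = 31.11 K.
The reversible limit is COP_R = T_C/ΔT = 9.566, so W_min = Q_C/COP = Q_C·ΔT/T_C.
W_min = 2680 × 31.11/297.59 = 280.2 MJ = 280200 kJ.

280200 kJ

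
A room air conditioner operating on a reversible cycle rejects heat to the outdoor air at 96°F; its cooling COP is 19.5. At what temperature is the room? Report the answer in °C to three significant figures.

20.5 °C

For a Carnot refrigerator COP_R = T_C/(T_H − T_C), so T_C = COP·T_H/(1 + COP).
With T_H = 308.71 K, T_C = 19.5 × 308.71/20.50 = 293.65 K.
Converting, 293.65 K = 20.50°C.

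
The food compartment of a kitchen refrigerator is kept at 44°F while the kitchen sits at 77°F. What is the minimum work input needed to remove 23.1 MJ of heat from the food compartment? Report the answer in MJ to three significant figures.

1.51 MJ

In absolute terms T_C = 279.82 K and T_H = 298.15 K, so ΔT = 18.33 K.
The reversible limit is COP_R = T_C/ΔT = 15.26, so W_min = Q_C/COP = Q_C·ΔT/T_C.
W_min = 23.10 × 18.33/279.82 = 1.513 MJ.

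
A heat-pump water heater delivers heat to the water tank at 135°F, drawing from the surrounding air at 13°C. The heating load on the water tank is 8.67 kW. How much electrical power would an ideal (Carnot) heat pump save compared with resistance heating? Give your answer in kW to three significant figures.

In absolute terms T_C = 286.15 K and T_H = 330.37 K, so ΔT = 44.22 K.
COP_Carnot = T_H/ΔT = 330.37/44.22 = 7.471.
Resistance heating needs Ẇ_res = Q̇_H = 8.670 kW; the reversible heat pump needs only Ẇ_hp = Q̇_H/COP = 1.161 kW.
Saving = 8.670 − 1.161 = 7.509 kW.

7.51 kW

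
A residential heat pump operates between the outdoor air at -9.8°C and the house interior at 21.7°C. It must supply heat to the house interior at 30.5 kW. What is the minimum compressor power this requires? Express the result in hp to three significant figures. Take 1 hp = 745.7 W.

In absolute terms T_C = 263.35 K and T_H = 294.85 K, so ΔT = 31.50 K.
COP_Carnot = T_H/ΔT = 294.85/31.50 = 9.360.
Ẇ_min = Q̇/COP_Carnot = 30.50/9.360 = 3.258 kW = 4.370 hp.

4.37 hp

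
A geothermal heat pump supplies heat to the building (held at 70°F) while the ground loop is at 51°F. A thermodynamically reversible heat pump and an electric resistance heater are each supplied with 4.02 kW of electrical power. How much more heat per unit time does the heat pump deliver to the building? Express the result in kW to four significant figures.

108.0 kW

In absolute terms T_C = 283.71 K and T_H = 294.26 K, so ΔT = 10.56 K.
COP_Carnot = T_H/ΔT = 294.26/10.56 = 27.88.
The heat pump delivers Q̇_H = COP × Ẇ = 112.1 kW; the resistance heater delivers Ẇ = 4.020 kW.
Extra = (COP − 1)·Ẇ = 108.0 kW.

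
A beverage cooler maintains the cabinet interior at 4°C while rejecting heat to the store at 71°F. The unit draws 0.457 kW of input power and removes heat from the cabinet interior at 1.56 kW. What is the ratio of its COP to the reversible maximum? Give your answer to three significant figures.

COP_actual = Q̇_C/Ẇ = 1.560/0.4570 = 3.414.
In absolute terms T_C = 277.15 K and T_H = 294.82 K, so ΔT = 17.67 K.
COP_Carnot = T_C/ΔT = 277.15/17.67 = 15.69.
η_II = COP_actual/COP_Carnot = 3.414/15.69 = 0.2176.

0.218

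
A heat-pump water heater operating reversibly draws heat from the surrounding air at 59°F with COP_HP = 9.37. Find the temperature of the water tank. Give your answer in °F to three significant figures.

COP_HP = T_H/(T_H − T_C) rearranges to T_H = COP·T_C/(COP − 1).
With T_C = 288.15 K, T_H = 9.37 × 288.15/8.370 = 322.58 K.
Converting, 322.58 K = 120.97°F.

121 °F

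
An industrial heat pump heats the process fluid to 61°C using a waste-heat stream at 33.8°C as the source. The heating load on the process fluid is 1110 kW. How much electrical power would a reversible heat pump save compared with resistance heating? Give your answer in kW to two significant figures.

1000 kW

In absolute terms T_C = 306.95 K and T_H = 334.15 K, so ΔT = 27.20 K.
COP_Carnot = T_H/ΔT = 334.15/27.20 = 12.28.
Resistance heating needs Ẇ_res = Q̇_H = 1110 kW; the reversible heat pump needs only Ẇ_hp = Q̇_H/COP = 90.35 kW.
Saving = 1110 − 90.35 = 1020 kW.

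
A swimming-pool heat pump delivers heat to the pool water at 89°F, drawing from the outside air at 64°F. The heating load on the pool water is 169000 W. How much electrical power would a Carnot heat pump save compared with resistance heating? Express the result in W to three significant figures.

161000 W

In absolute terms T_C = 290.93 K and T_H = 304.82 K, so ΔT = 13.89 K.
COP_Carnot = T_H/ΔT = 304.82/13.89 = 21.95.
Resistance heating needs Ẇ_res = Q̇_H = 169000 W; the reversible heat pump needs only Ẇ_hp = Q̇_H/COP = 7700 W.
Saving = 169000 − 7700 = 161300 W.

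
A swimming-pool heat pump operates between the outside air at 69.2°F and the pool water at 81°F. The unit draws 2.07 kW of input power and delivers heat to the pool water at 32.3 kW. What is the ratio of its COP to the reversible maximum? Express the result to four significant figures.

0.3406

COP_actual = Q̇_H/Ẇ = 32.30/2.070 = 15.60.
In absolute terms T_C = 293.82 K and T_H = 300.37 K, so ΔT = 6.556 K.
COP_Carnot = T_H/ΔT = 300.37/6.556 = 45.82.
η_II = COP_actual/COP_Carnot = 15.60/45.82 = 0.3406.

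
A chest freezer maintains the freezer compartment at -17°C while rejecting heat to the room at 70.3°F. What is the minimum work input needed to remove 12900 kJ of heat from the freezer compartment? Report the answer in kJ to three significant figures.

In absolute terms T_C = 256.15 K and T_H = 294.43 K, so ΔT = 38.28 K.
The reversible limit is COP_R = T_C/ΔT = 6.692, so W_min = Q_C/COP = Q_C·ΔT/T_C.
W_min = 12900 × 38.28/256.15 = 1928 kJ.

1930 kJ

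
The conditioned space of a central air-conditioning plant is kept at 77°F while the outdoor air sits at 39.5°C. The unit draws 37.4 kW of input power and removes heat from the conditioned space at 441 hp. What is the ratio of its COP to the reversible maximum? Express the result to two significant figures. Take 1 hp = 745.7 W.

0.43

Converting, Q̇_C = 441.0 hp = 328.9 kW, so COP_actual = Q̇_C/Ẇ = 328.9/37.40 = 8.793.
In absolute terms T_C = 298.15 K and T_H = 312.65 K, so ΔT = 14.50 K.
COP_Carnot = T_C/ΔT = 298.15/14.50 = 20.56.
η_II = COP_actual/COP_Carnot = 8.793/20.56 = 0.4276.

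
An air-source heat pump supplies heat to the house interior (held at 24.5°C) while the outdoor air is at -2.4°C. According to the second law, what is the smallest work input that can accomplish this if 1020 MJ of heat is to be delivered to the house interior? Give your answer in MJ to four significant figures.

In absolute terms T_C = 270.75 K and T_H = 297.65 K, so ΔT = 26.90 K.
The reversible limit is COP_HP = T_H/ΔT = 11.07, so W_min = Q_H/COP = Q_H·ΔT/T_H.
W_min = 1020 × 26.90/297.65 = 92.18 MJ.

92.18 MJ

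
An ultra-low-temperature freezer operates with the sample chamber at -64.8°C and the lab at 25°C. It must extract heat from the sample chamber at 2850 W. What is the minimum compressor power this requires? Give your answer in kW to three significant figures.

In absolute terms T_C = 208.35 K and T_H = 298.15 K, so ΔT = 89.80 K.
COP_Carnot = T_C/ΔT = 208.35/89.80 = 2.320.
Ẇ_min = Q̇/COP_Carnot = 2850/2.320 = 1228 W = 1.228 kW.

1.23 kW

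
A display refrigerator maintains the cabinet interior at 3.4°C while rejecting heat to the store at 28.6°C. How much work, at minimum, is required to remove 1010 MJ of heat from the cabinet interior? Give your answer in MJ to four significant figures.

In absolute terms T_C = 276.55 K and T_H = 301.75 K, so ΔT = 25.20 K.
The reversible limit is COP_R = T_C/ΔT = 10.97, so W_min = Q_C/COP = Q_C·ΔT/T_C.
W_min = 1010 × 25.20/276.55 = 92.03 MJ.

92.03 MJ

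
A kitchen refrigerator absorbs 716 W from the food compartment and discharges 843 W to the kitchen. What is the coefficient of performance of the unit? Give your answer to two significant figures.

The first law gives Q̇_H = Q̇_C + Ẇ, so the three rates are Q̇_C = 716.0, Q̇_H = 843.0, Ẇ = 127.0 W.
COP_R = Q̇_C/Ẇ = 716.0/127.0 = 5.638.

5.6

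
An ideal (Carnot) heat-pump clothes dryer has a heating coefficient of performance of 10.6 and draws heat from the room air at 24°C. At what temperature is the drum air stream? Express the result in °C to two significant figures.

55 °C

COP_HP = T_H/(T_H − T_C) rearranges to T_H = COP·T_C/(COP − 1).
With T_C = 297.15 K, T_H = 10.6 × 297.15/9.600 = 328.10 K.
Converting, 328.10 K = 54.95°C.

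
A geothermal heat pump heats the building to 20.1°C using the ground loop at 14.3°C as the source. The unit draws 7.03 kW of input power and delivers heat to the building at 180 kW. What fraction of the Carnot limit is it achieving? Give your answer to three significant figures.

0.506

COP_actual = Q̇_H/Ẇ = 180.0/7.030 = 25.60.
In absolute terms T_C = 287.45 K and T_H = 293.25 K, so ΔT = 5.800 K.
COP_Carnot = T_H/ΔT = 293.25/5.800 = 50.56.
η_II = COP_actual/COP_Carnot = 25.60/50.56 = 0.5064.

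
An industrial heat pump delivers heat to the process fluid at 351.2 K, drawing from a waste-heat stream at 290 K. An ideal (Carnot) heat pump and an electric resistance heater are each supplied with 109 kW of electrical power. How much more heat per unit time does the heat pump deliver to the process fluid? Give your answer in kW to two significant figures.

The reservoir spacing is ΔT = 351.2 − 290 = 61.20 K.
COP_Carnot = T_H/ΔT = 351.20/61.20 = 5.739.
The heat pump delivers Q̇_H = COP × Ẇ = 625.5 kW; the resistance heater delivers Ẇ = 109.0 kW.
Extra = (COP − 1)·Ẇ = 516.5 kW.

520 kW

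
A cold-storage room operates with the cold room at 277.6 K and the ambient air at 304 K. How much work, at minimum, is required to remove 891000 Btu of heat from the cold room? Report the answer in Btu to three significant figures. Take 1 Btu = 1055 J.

The reservoir spacing is ΔT = 304 − 277.6 = 26.40 K.
The reversible limit is COP_R = T_C/ΔT = 10.52, so W_min = Q_C/COP = Q_C·ΔT/T_C.
W_min = 891000 × 26.40/277.60 = 84730 Btu.

84700 Btu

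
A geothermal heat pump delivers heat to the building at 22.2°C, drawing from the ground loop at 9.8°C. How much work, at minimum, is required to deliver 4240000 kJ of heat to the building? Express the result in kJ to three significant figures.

In absolute terms T_C = 282.95 K and T_H = 295.35 K, so ΔT = 12.40 K.
The reversible limit is COP_HP = T_H/ΔT = 23.82, so W_min = Q_H/COP = Q_H·ΔT/T_H.
W_min = 4240000 × 12.40/295.35 = 178000 kJ.

178000 kJ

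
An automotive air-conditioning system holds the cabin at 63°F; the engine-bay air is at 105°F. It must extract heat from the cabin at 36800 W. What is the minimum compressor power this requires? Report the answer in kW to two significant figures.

3.0 kW

In absolute terms T_C = 290.37 K and T_H = 313.71 K, so ΔT = 23.33 K.
COP_Carnot = T_C/ΔT = 290.37/23.33 = 12.44.
Ẇ_min = Q̇/COP_Carnot = 36800/12.44 = 2957 W = 2.957 kW.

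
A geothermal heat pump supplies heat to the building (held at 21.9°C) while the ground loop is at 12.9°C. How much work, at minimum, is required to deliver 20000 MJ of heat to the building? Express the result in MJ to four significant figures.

610.1 MJ

In absolute terms T_C = 286.05 K and T_H = 295.05 K, so ΔT = 9.000 K.
The reversible limit is COP_HP = T_H/ΔT = 32.78, so W_min = Q_H/COP = Q_H·ΔT/T_H.
W_min = 20000 × 9.000/295.05 = 610.1 MJ.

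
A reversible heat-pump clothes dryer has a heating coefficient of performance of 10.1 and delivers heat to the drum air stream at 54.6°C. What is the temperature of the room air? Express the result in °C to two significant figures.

22 °C

COP_HP = T_H/(T_H − T_C) gives T_H − T_C = T_H/COP.
With T_H = 327.75 K, T_C = 327.75 × (1 − 1/10.1) = 295.30 K.
Converting, 295.30 K = 22.15°C.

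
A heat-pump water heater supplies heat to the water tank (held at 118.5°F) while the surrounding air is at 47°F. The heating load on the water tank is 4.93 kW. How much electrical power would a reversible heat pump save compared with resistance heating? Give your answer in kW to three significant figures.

In absolute terms T_C = 281.48 K and T_H = 321.21 K, so ΔT = 39.72 K.
COP_Carnot = T_H/ΔT = 321.21/39.72 = 8.086.
Resistance heating needs Ẇ_res = Q̇_H = 4.930 kW; the reversible heat pump needs only Ẇ_hp = Q̇_H/COP = 0.6097 kW.
Saving = 4.930 − 0.6097 = 4.320 kW.

4.32 kW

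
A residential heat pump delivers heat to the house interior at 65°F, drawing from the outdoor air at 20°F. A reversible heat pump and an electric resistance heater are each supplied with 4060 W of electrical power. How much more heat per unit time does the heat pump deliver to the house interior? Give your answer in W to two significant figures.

43000 W

In absolute terms T_C = 266.48 K and T_H = 291.48 K, so ΔT = 25.00 K.
COP_Carnot = T_H/ΔT = 291.48/25.00 = 11.66.
The heat pump delivers Q̇_H = COP × Ẇ = 47340 W; the resistance heater delivers Ẇ = 4060 W.
Extra = (COP − 1)·Ẇ = 43280 W.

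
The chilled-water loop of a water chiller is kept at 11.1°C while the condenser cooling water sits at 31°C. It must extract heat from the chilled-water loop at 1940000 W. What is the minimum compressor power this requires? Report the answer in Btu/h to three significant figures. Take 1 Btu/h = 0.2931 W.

In absolute terms T_C = 284.25 K and T_H = 304.15 K, so ΔT = 19.90 K.
COP_Carnot = T_C/ΔT = 284.25/19.90 = 14.28.
Ẇ_min = Q̇/COP_Carnot = 1940000/14.28 = 135800 W = 463400 Btu/h.

463000 Btu/h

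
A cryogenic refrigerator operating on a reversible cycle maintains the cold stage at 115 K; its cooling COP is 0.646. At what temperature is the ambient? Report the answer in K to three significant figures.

COP_R = T_C/(T_H − T_C) gives T_H − T_C = T_C/COP.
With T_C = 115.00 K, T_H = 115.00 × (1 + 1/0.646) = 293.02 K.

293 K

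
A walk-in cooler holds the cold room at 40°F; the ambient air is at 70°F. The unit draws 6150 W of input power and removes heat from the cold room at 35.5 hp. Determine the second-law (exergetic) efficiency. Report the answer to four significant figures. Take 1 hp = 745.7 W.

0.2584

Converting, Q̇_C = 35.50 hp = 26470 W, so COP_actual = Q̇_C/Ẇ = 26470/6150 = 4.304.
In absolute terms T_C = 277.59 K and T_H = 294.26 K, so ΔT = 16.67 K.
COP_Carnot = T_C/ΔT = 277.59/16.67 = 16.66.
η_II = COP_actual/COP_Carnot = 4.304/16.66 = 0.2584.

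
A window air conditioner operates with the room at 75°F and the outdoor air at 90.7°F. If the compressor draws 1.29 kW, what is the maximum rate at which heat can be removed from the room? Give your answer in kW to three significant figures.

In absolute terms T_C = 297.04 K and T_H = 305.76 K, so ΔT = 8.722 K.
COP_Carnot = T_C/ΔT = 297.04/8.722 = 34.06.
Q̇_max = COP_Carnot × Ẇ = 34.06 × 1.290 kW = 43.93 kW.

43.9 kW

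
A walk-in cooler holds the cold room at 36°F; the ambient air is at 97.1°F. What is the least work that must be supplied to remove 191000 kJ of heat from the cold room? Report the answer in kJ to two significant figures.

24000 kJ

In absolute terms T_C = 275.37 K and T_H = 309.32 K, so ΔT = 33.94 K.
The reversible limit is COP_R = T_C/ΔT = 8.112, so W_min = Q_C/COP = Q_C·ΔT/T_C.
W_min = 191000 × 33.94/275.37 = 23540 kJ.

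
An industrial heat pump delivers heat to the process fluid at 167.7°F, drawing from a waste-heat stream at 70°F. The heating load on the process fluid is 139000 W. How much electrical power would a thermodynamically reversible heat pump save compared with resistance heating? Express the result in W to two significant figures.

120000 W

In absolute terms T_C = 294.26 K and T_H = 348.54 K, so ΔT = 54.28 K.
COP_Carnot = T_H/ΔT = 348.54/54.28 = 6.421.
Resistance heating needs Ẇ_res = Q̇_H = 139000 W; the reversible heat pump needs only Ẇ_hp = Q̇_H/COP = 21650 W.
Saving = 139000 − 21650 = 117400 W.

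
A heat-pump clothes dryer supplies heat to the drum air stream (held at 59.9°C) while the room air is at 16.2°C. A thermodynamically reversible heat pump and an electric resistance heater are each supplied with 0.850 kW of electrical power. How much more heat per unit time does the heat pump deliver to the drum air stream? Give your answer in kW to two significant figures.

5.6 kW

In absolute terms T_C = 289.35 K and T_H = 333.05 K, so ΔT = 43.70 K.
COP_Carnot = T_H/ΔT = 333.05/43.70 = 7.621.
The heat pump delivers Q̇_H = COP × Ẇ = 6.478 kW; the resistance heater delivers Ẇ = 0.8500 kW.
Extra = (COP − 1)·Ẇ = 5.628 kW.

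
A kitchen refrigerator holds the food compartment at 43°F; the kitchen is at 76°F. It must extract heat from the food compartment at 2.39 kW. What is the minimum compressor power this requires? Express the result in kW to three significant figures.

In absolute terms T_C = 279.26 K and T_H = 297.59 K, so ΔT = 18.33 K.
COP_Carnot = T_C/ΔT = 279.26/18.33 = 15.23.
Ẇ_min = Q̇/COP_Carnot = 2.390/15.23 = 0.1569 kW.

0.157 kW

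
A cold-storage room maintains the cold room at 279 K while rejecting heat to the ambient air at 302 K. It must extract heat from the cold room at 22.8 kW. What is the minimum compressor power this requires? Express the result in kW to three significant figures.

1.88 kW

The reservoir spacing is ΔT = 302 − 279 = 23.00 K.
COP_Carnot = T_C/ΔT = 279.00/23.00 = 12.13.
Ẇ_min = Q̇/COP_Carnot = 22.80/12.13 = 1.880 kW.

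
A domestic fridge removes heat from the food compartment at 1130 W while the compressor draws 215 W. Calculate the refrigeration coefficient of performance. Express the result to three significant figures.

The first law gives Q̇_H = Q̇_C + Ẇ, so the three rates are Q̇_C = 1130, Q̇_H = 1345, Ẇ = 215.0 W.
COP_R = Q̇_C/Ẇ = 1130/215.0 = 5.256.

5.26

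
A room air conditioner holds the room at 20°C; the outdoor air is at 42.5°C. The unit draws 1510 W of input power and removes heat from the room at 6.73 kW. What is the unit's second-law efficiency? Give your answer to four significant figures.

Converting, Q̇_C = 6.730 kW = 6730 W, so COP_actual = Q̇_C/Ẇ = 6730/1510 = 4.457.
In absolute terms T_C = 293.15 K and T_H = 315.65 K, so ΔT = 22.50 K.
COP_Carnot = T_C/ΔT = 293.15/22.50 = 13.03.
η_II = COP_actual/COP_Carnot = 4.457/13.03 = 0.3421.

0.3421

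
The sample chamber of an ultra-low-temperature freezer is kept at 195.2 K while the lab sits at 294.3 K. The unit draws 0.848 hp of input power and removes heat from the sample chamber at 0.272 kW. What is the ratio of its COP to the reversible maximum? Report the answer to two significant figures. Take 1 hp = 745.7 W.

0.22

Converting, Q̇_C = 0.2720 kW = 0.3648 hp, so COP_actual = Q̇_C/Ẇ = 0.3648/0.8480 = 0.4301.
The reservoir spacing is ΔT = 294.3 − 195.2 = 99.10 K.
COP_Carnot = T_C/ΔT = 195.20/99.10 = 1.970.
η_II = COP_actual/COP_Carnot = 0.4301/1.970 = 0.2184.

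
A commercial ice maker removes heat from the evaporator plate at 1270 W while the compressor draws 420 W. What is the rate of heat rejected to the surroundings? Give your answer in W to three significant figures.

1690 W

For a cyclic device the first law requires Q̇_H = Q̇_C + Ẇ.
Q̇_H = Q̇_C + Ẇ = 1690 W.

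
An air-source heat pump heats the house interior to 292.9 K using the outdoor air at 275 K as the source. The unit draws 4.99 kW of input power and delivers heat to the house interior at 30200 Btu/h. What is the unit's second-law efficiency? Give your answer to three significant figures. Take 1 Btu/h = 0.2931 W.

Converting, Q̇_H = 30200 Btu/h = 8.852 kW, so COP_actual = Q̇_H/Ẇ = 8.852/4.990 = 1.774.
The reservoir spacing is ΔT = 292.9 − 275 = 17.90 K.
COP_Carnot = T_H/ΔT = 292.90/17.90 = 16.36.
η_II = COP_actual/COP_Carnot = 1.774/16.36 = 0.1084.

0.108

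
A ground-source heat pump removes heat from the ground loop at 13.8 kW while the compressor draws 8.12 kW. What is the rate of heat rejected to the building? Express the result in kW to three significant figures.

For a cyclic device the first law requires Q̇_H = Q̇_C + Ẇ.
Q̇_H = Q̇_C + Ẇ = 21.92 kW.

21.9 kW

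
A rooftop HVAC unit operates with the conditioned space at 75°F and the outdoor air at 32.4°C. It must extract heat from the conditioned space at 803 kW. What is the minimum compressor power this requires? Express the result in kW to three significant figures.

23.0 kW

In absolute terms T_C = 297.04 K and T_H = 305.55 K, so ΔT = 8.511 K.
COP_Carnot = T_C/ΔT = 297.04/8.511 = 34.90.
Ẇ_min = Q̇/COP_Carnot = 803.0/34.90 = 23.01 kW.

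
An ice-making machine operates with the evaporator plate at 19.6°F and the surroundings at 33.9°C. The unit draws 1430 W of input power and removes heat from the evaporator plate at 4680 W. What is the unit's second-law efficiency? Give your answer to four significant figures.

0.5014

COP_actual = Q̇_C/Ẇ = 4680/1430 = 3.273.
In absolute terms T_C = 266.26 K and T_H = 307.05 K, so ΔT = 40.79 K.
COP_Carnot = T_C/ΔT = 266.26/40.79 = 6.528.
η_II = COP_actual/COP_Carnot = 3.273/6.528 = 0.5014.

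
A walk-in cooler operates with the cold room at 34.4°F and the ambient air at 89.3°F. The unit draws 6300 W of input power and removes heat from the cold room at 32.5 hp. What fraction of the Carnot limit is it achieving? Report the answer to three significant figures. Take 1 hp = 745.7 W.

Converting, Q̇_C = 32.50 hp = 24240 W, so COP_actual = Q̇_C/Ẇ = 24240/6300 = 3.847.
In absolute terms T_C = 274.48 K and T_H = 304.98 K, so ΔT = 30.50 K.
COP_Carnot = T_C/ΔT = 274.48/30.50 = 8.999.
η_II = COP_actual/COP_Carnot = 3.847/8.999 = 0.4275.

0.427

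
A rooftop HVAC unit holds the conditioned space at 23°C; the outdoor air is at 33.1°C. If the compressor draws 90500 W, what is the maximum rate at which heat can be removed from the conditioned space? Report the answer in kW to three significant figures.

In absolute terms T_C = 296.15 K and T_H = 306.25 K, so ΔT = 10.10 K.
COP_Carnot = T_C/ΔT = 296.15/10.10 = 29.32.
Q̇_max = COP_Carnot × Ẇ = 29.32 × 90500 W = 2654000 W = 2654 kW.

2650 kW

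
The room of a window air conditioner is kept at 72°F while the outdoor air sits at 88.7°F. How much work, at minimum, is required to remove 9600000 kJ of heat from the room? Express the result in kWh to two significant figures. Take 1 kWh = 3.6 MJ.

In absolute terms T_C = 295.37 K and T_H = 304.65 K, so ΔT = 9.278 K.
The reversible limit is COP_R = T_C/ΔT = 31.84, so W_min = Q_C/COP = Q_C·ΔT/T_C.
W_min = 9600000 × 9.278/295.37 = 301500 kJ = 83.76 kWh.

84 kWh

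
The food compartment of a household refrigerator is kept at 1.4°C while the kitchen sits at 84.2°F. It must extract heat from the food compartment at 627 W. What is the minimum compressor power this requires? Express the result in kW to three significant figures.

0.0630 kW

In absolute terms T_C = 274.55 K and T_H = 302.15 K, so ΔT = 27.60 K.
COP_Carnot = T_C/ΔT = 274.55/27.60 = 9.947.
Ẇ_min = Q̇/COP_Carnot = 627.0/9.947 = 63.03 W = 0.06303 kW.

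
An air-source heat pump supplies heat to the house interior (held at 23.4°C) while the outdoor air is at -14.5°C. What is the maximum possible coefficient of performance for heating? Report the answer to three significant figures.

7.82

In absolute terms T_C = 258.65 K and T_H = 296.55 K, so ΔT = 37.90 K.
For a reversible cycle, COP_Carnot = T_H/ΔT = 296.55/37.90 = 7.825.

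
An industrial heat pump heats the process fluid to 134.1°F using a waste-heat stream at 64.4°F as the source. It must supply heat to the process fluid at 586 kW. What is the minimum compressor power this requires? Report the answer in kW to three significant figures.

68.8 kW

In absolute terms T_C = 291.15 K and T_H = 329.87 K, so ΔT = 38.72 K.
COP_Carnot = T_H/ΔT = 329.87/38.72 = 8.519.
Ẇ_min = Q̇/COP_Carnot = 586.0/8.519 = 68.79 kW.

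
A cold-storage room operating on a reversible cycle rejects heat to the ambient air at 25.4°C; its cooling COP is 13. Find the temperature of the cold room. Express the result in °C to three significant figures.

For a Carnot refrigerator COP_R = T_C/(T_H − T_C), so T_C = COP·T_H/(1 + COP).
With T_H = 298.55 K, T_C = 13 × 298.55/14.00 = 277.22 K.
Converting, 277.22 K = 4.07°C.

4.08 °C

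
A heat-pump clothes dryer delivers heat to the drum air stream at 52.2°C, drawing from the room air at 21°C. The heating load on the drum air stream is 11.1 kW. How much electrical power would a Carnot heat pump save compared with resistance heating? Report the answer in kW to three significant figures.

In absolute terms T_C = 294.15 K and T_H = 325.35 K, so ΔT = 31.20 K.
COP_Carnot = T_H/ΔT = 325.35/31.20 = 10.43.
Resistance heating needs Ẇ_res = Q̇_H = 11.10 kW; the reversible heat pump needs only Ẇ_hp = Q̇_H/COP = 1.064 kW.
Saving = 11.10 − 1.064 = 10.04 kW.

10.0 kW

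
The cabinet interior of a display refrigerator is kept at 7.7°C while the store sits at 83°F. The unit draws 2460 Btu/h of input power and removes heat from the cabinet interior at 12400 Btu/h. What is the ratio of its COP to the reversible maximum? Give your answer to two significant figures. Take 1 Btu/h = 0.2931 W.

0.37

COP_actual = Q̇_C/Ẇ = 12400/2460 = 5.041.
In absolute terms T_C = 280.85 K and T_H = 301.48 K, so ΔT = 20.63 K.
COP_Carnot = T_C/ΔT = 280.85/20.63 = 13.61.
η_II = COP_actual/COP_Carnot = 5.041/13.61 = 0.3703.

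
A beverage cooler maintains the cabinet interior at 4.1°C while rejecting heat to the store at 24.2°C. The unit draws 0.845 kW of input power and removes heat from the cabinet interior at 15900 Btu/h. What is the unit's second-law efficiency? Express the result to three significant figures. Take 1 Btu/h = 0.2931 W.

0.400

Converting, Q̇_C = 15900 Btu/h = 4.660 kW, so COP_actual = Q̇_C/Ẇ = 4.660/0.8450 = 5.515.
In absolute terms T_C = 277.25 K and T_H = 297.35 K, so ΔT = 20.10 K.
COP_Carnot = T_C/ΔT = 277.25/20.10 = 13.79.
η_II = COP_actual/COP_Carnot = 5.515/13.79 = 0.3998.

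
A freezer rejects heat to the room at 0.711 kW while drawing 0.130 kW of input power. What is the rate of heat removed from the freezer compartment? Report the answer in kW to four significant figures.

For a cyclic device the first law requires Q̇_H = Q̇_C + Ẇ.
Q̇_C = Q̇_H − Ẇ = 0.5810 kW.

0.5810 kW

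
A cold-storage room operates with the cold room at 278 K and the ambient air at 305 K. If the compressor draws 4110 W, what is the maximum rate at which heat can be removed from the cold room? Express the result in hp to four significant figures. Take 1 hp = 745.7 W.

The reservoir spacing is ΔT = 305 − 278 = 27.00 K.
COP_Carnot = T_C/ΔT = 278.00/27.00 = 10.30.
Q̇_max = COP_Carnot × Ẇ = 10.30 × 4110 W = 42320 W = 56.75 hp.

56.75 hp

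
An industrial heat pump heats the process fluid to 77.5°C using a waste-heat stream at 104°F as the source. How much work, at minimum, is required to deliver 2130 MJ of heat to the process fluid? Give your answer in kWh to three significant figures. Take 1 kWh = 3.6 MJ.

In absolute terms T_C = 313.15 K and T_H = 350.65 K, so ΔT = 37.50 K.
The reversible limit is COP_HP = T_H/ΔT = 9.351, so W_min = Q_H/COP = Q_H·ΔT/T_H.
W_min = 2130 × 37.50/350.65 = 227.8 MJ = 63.28 kWh.

63.3 kWh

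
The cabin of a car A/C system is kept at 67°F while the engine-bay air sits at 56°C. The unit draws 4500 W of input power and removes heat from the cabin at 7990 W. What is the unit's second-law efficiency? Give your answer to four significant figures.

COP_actual = Q̇_C/Ẇ = 7990/4500 = 1.776.
In absolute terms T_C = 292.59 K and T_H = 329.15 K, so ΔT = 36.56 K.
COP_Carnot = T_C/ΔT = 292.59/36.56 = 8.004.
η_II = COP_actual/COP_Carnot = 1.776/8.004 = 0.2218.

0.2218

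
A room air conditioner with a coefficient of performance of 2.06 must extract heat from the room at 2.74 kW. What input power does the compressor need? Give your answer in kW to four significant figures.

Ẇ = Q̇_C/COP = 2.740/2.06 = 1.330 kW.

1.330 kW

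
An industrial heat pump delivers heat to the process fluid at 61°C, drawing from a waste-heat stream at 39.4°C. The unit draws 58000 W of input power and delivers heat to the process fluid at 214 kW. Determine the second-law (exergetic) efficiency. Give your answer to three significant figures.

0.239

Converting, Q̇_H = 214.0 kW = 214000 W, so COP_actual = Q̇_H/Ẇ = 214000/58000 = 3.690.
In absolute terms T_C = 312.55 K and T_H = 334.15 K, so ΔT = 21.60 K.
COP_Carnot = T_H/ΔT = 334.15/21.60 = 15.47.
η_II = COP_actual/COP_Carnot = 3.690/15.47 = 0.2385.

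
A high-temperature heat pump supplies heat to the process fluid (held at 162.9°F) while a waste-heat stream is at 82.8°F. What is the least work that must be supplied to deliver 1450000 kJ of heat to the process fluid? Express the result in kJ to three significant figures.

187000 kJ

In absolute terms T_C = 301.37 K and T_H = 345.87 K, so ΔT = 44.50 K.
The reversible limit is COP_HP = T_H/ΔT = 7.772, so W_min = Q_H/COP = Q_H·ΔT/T_H.
W_min = 1450000 × 44.50/345.87 = 186600 kJ.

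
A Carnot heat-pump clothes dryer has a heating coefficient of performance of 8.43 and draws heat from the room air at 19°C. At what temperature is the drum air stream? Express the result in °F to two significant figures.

COP_HP = T_H/(T_H − T_C) rearranges to T_H = COP·T_C/(COP − 1).
With T_C = 292.15 K, T_H = 8.43 × 292.15/7.430 = 331.47 K.
Converting, 331.47 K = 136.98°F.

140 °F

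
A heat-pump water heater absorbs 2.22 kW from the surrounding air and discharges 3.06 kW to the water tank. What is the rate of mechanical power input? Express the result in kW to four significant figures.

0.8400 kW

For a cyclic device the first law requires Q̇_H = Q̇_C + Ẇ.
Ẇ = Q̇_H − Q̇_C = 0.8400 kW.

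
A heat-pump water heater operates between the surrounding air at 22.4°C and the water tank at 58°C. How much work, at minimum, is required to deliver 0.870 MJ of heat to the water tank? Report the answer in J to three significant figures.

In absolute terms T_C = 295.55 K and T_H = 331.15 K, so ΔT = 35.60 K.
The reversible limit is COP_HP = T_H/ΔT = 9.302, so W_min = Q_H/COP = Q_H·ΔT/T_H.
W_min = 0.8700 × 35.60/331.15 = 0.09353 MJ = 93530 J.

93500 J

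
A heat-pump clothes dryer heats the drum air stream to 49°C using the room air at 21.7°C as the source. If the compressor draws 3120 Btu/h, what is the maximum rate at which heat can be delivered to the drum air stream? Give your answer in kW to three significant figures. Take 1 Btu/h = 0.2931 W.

In absolute terms T_C = 294.85 K and T_H = 322.15 K, so ΔT = 27.30 K.
COP_Carnot = T_H/ΔT = 322.15/27.30 = 11.80.
Q̇_max = COP_Carnot × Ẇ = 11.80 × 3120 Btu/h = 36820 Btu/h = 10.79 kW.

10.8 kW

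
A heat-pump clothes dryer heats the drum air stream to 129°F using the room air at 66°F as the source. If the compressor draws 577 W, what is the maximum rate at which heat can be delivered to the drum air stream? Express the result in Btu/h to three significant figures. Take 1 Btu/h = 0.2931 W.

In absolute terms T_C = 292.04 K and T_H = 327.04 K, so ΔT = 35.00 K.
COP_Carnot = T_H/ΔT = 327.04/35.00 = 9.344.
Q̇_max = COP_Carnot × Ẇ = 9.344 × 577.0 W = 5391 W = 18390 Btu/h.

18400 Btu/h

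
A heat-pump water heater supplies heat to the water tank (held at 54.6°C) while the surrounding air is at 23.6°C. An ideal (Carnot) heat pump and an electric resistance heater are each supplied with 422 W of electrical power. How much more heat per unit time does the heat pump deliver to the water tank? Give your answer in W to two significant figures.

In absolute terms T_C = 296.75 K and T_H = 327.75 K, so ΔT = 31.00 K.
COP_Carnot = T_H/ΔT = 327.75/31.00 = 10.57.
The heat pump delivers Q̇_H = COP × Ẇ = 4462 W; the resistance heater delivers Ẇ = 422.0 W.
Extra = (COP − 1)·Ẇ = 4040 W.

4000 W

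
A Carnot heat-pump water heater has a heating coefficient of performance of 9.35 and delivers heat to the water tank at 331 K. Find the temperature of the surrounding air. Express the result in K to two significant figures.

COP_HP = T_H/(T_H − T_C) gives T_H − T_C = T_H/COP.
With T_H = 331.00 K, T_C = 331.00 × (1 − 1/9.35) = 295.60 K.

300 K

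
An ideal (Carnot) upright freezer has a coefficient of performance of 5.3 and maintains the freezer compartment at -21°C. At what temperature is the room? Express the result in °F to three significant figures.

79.8 °F

COP_R = T_C/(T_H − T_C) gives T_H − T_C = T_C/COP.
With T_C = 252.15 K, T_H = 252.15 × (1 + 1/5.3) = 299.73 K.
Converting, 299.73 K = 79.84°F.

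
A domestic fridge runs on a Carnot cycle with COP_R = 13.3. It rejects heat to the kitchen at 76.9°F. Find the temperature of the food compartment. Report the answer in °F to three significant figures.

For a Carnot refrigerator COP_R = T_C/(T_H − T_C), so T_C = COP·T_H/(1 + COP).
With T_H = 298.09 K, T_C = 13.3 × 298.09/14.30 = 277.25 K.
Converting, 277.25 K = 39.38°F.

39.4 °F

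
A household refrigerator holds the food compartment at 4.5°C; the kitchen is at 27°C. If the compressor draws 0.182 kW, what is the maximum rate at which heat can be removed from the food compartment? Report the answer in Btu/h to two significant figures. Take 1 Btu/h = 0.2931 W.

In absolute terms T_C = 277.65 K and T_H = 300.15 K, so ΔT = 22.50 K.
COP_Carnot = T_C/ΔT = 277.65/22.50 = 12.34.
Q̇_max = COP_Carnot × Ẇ = 12.34 × 0.1820 kW = 2.246 kW = 7663 Btu/h.

7700 Btu/h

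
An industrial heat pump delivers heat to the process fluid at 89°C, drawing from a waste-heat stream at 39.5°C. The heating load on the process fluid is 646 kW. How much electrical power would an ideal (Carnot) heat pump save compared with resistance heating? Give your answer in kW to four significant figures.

557.7 kW

In absolute terms T_C = 312.65 K and T_H = 362.15 K, so ΔT = 49.50 K.
COP_Carnot = T_H/ΔT = 362.15/49.50 = 7.316.
Resistance heating needs Ẇ_res = Q̇_H = 646.0 kW; the reversible heat pump needs only Ẇ_hp = Q̇_H/COP = 88.30 kW.
Saving = 646.0 − 88.30 = 557.7 kW.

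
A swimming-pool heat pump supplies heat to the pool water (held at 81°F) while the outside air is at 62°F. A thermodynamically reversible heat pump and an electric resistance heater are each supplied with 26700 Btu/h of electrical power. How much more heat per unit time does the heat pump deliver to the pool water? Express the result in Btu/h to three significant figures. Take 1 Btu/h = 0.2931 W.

In absolute terms T_C = 289.82 K and T_H = 300.37 K, so ΔT = 10.56 K.
COP_Carnot = T_H/ΔT = 300.37/10.56 = 28.46.
The heat pump delivers Q̇_H = COP × Ẇ = 759800 Btu/h; the resistance heater delivers Ẇ = 26700 Btu/h.
Extra = (COP − 1)·Ẇ = 733100 Btu/h.

733000 Btu/h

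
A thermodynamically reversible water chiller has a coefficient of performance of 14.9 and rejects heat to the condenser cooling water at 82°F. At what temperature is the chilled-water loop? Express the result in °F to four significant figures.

For a Carnot refrigerator COP_R = T_C/(T_H − T_C), so T_C = COP·T_H/(1 + COP).
With T_H = 300.93 K, T_C = 14.9 × 300.93/15.90 = 282.00 K.
Converting, 282.00 K = 47.93°F.

47.93 °F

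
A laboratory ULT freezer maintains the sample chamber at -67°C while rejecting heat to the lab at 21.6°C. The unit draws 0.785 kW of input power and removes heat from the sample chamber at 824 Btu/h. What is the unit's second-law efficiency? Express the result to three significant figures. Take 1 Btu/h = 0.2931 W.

0.132

Converting, Q̇_C = 824.0 Btu/h = 0.2415 kW, so COP_actual = Q̇_C/Ẇ = 0.2415/0.7850 = 0.3077.
In absolute terms T_C = 206.15 K and T_H = 294.75 K, so ΔT = 88.60 K.
COP_Carnot = T_C/ΔT = 206.15/88.60 = 2.327.
η_II = COP_actual/COP_Carnot = 0.3077/2.327 = 0.1322.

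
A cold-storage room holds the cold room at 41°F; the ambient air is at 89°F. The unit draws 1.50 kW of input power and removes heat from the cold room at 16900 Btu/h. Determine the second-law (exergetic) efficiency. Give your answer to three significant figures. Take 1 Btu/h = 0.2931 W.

0.317

Converting, Q̇_C = 16900 Btu/h = 4.953 kW, so COP_actual = Q̇_C/Ẇ = 4.953/1.500 = 3.302.
In absolute terms T_C = 278.15 K and T_H = 304.82 K, so ΔT = 26.67 K.
COP_Carnot = T_C/ΔT = 278.15/26.67 = 10.43.
η_II = COP_actual/COP_Carnot = 3.302/10.43 = 0.3166.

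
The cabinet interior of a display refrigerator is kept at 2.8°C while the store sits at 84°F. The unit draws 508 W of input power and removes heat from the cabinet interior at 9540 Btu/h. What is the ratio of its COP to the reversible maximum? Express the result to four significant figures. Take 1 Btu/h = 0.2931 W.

0.5204

Converting, Q̇_C = 9540 Btu/h = 2796 W, so COP_actual = Q̇_C/Ẇ = 2796/508.0 = 5.504.
In absolute terms T_C = 275.95 K and T_H = 302.04 K, so ΔT = 26.09 K.
COP_Carnot = T_C/ΔT = 275.95/26.09 = 10.58.
η_II = COP_actual/COP_Carnot = 5.504/10.58 = 0.5204.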